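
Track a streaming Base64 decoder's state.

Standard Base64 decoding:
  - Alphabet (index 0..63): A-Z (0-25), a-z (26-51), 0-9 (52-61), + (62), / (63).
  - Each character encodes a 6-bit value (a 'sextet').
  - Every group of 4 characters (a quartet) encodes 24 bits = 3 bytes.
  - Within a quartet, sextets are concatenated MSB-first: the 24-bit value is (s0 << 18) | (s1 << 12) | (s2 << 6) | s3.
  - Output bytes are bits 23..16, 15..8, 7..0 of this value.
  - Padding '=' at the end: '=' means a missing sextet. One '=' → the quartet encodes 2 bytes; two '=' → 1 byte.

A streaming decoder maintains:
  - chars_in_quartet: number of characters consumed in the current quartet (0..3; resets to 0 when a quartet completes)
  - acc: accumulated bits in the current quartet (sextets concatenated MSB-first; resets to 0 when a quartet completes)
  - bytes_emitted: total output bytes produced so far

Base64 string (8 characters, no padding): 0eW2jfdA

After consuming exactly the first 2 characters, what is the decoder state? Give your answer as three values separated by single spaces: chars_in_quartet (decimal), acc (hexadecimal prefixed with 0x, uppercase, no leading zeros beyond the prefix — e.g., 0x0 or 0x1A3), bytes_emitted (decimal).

Answer: 2 0xD1E 0

Derivation:
After char 0 ('0'=52): chars_in_quartet=1 acc=0x34 bytes_emitted=0
After char 1 ('e'=30): chars_in_quartet=2 acc=0xD1E bytes_emitted=0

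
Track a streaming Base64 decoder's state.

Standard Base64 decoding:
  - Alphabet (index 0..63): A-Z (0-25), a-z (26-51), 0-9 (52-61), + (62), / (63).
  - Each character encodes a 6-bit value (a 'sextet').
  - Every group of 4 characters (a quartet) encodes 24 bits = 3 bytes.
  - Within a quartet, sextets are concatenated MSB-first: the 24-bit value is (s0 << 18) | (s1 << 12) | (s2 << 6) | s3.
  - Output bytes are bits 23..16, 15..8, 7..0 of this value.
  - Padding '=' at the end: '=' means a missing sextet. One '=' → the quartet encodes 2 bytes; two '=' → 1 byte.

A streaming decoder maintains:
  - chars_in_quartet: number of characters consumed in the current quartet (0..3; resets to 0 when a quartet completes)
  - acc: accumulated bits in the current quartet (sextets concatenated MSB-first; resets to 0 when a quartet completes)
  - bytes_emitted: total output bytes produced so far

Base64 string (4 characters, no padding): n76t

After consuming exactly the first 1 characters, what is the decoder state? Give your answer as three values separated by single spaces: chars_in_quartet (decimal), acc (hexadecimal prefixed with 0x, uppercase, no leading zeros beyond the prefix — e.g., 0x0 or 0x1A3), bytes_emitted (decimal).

Answer: 1 0x27 0

Derivation:
After char 0 ('n'=39): chars_in_quartet=1 acc=0x27 bytes_emitted=0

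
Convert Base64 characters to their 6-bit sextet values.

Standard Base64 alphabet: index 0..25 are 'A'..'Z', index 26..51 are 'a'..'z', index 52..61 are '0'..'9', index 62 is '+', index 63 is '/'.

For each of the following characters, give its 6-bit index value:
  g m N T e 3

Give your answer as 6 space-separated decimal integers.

'g': a..z range, 26 + ord('g') − ord('a') = 32
'm': a..z range, 26 + ord('m') − ord('a') = 38
'N': A..Z range, ord('N') − ord('A') = 13
'T': A..Z range, ord('T') − ord('A') = 19
'e': a..z range, 26 + ord('e') − ord('a') = 30
'3': 0..9 range, 52 + ord('3') − ord('0') = 55

Answer: 32 38 13 19 30 55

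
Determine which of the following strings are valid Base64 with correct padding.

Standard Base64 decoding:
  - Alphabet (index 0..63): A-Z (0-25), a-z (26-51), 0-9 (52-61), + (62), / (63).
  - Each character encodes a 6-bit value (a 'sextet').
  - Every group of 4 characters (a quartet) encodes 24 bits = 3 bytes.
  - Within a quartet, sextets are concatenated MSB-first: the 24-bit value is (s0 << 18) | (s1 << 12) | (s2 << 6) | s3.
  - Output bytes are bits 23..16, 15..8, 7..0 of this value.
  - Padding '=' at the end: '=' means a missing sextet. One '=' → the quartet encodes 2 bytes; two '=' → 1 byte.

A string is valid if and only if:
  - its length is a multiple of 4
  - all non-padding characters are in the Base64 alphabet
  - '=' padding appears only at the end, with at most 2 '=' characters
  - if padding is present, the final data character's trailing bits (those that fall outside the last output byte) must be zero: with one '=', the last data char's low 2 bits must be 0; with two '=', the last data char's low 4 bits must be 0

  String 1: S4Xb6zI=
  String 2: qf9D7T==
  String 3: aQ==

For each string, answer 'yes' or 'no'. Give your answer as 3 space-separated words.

String 1: 'S4Xb6zI=' → valid
String 2: 'qf9D7T==' → invalid (bad trailing bits)
String 3: 'aQ==' → valid

Answer: yes no yes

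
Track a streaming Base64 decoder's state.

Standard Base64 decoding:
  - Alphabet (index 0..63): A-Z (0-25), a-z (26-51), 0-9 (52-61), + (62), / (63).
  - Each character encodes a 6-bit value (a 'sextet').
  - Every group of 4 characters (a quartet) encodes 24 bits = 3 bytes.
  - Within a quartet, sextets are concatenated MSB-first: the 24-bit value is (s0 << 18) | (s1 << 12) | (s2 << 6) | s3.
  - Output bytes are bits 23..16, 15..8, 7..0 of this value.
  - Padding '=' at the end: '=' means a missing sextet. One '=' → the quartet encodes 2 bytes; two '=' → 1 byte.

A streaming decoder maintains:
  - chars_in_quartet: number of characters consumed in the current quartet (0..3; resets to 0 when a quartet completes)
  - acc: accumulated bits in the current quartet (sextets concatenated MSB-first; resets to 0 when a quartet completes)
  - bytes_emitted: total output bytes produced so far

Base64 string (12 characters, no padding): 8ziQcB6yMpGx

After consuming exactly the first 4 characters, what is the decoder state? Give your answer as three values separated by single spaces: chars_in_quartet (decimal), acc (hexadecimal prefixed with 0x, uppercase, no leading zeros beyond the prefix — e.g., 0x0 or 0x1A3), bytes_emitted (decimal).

Answer: 0 0x0 3

Derivation:
After char 0 ('8'=60): chars_in_quartet=1 acc=0x3C bytes_emitted=0
After char 1 ('z'=51): chars_in_quartet=2 acc=0xF33 bytes_emitted=0
After char 2 ('i'=34): chars_in_quartet=3 acc=0x3CCE2 bytes_emitted=0
After char 3 ('Q'=16): chars_in_quartet=4 acc=0xF33890 -> emit F3 38 90, reset; bytes_emitted=3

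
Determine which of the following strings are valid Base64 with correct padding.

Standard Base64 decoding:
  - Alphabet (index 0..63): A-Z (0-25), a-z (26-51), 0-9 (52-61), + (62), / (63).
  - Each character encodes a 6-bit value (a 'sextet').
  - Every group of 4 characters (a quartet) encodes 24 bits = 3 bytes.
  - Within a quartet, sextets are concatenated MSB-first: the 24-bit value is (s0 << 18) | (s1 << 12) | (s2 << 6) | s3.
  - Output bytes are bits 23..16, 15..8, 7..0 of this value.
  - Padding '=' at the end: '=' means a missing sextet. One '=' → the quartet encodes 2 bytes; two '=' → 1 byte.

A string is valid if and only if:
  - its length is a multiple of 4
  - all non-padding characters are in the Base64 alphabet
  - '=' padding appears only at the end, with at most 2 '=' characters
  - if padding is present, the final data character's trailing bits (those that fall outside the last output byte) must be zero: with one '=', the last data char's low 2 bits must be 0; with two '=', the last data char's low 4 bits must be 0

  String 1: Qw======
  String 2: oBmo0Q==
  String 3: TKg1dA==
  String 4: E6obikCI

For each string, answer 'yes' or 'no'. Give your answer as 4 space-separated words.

Answer: no yes yes yes

Derivation:
String 1: 'Qw======' → invalid (6 pad chars (max 2))
String 2: 'oBmo0Q==' → valid
String 3: 'TKg1dA==' → valid
String 4: 'E6obikCI' → valid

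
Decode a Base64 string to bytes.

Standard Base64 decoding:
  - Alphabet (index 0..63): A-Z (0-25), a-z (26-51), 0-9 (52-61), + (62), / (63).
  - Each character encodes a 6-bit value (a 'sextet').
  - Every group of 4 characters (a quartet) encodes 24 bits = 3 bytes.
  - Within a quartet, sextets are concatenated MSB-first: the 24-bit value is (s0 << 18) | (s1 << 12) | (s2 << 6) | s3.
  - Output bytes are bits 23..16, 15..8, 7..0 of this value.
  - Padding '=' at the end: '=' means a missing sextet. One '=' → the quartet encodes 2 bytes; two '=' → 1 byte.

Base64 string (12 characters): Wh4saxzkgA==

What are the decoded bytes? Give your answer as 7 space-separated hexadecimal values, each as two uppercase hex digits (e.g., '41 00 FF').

Answer: 5A 1E 2C 6B 1C E4 80

Derivation:
After char 0 ('W'=22): chars_in_quartet=1 acc=0x16 bytes_emitted=0
After char 1 ('h'=33): chars_in_quartet=2 acc=0x5A1 bytes_emitted=0
After char 2 ('4'=56): chars_in_quartet=3 acc=0x16878 bytes_emitted=0
After char 3 ('s'=44): chars_in_quartet=4 acc=0x5A1E2C -> emit 5A 1E 2C, reset; bytes_emitted=3
After char 4 ('a'=26): chars_in_quartet=1 acc=0x1A bytes_emitted=3
After char 5 ('x'=49): chars_in_quartet=2 acc=0x6B1 bytes_emitted=3
After char 6 ('z'=51): chars_in_quartet=3 acc=0x1AC73 bytes_emitted=3
After char 7 ('k'=36): chars_in_quartet=4 acc=0x6B1CE4 -> emit 6B 1C E4, reset; bytes_emitted=6
After char 8 ('g'=32): chars_in_quartet=1 acc=0x20 bytes_emitted=6
After char 9 ('A'=0): chars_in_quartet=2 acc=0x800 bytes_emitted=6
Padding '==': partial quartet acc=0x800 -> emit 80; bytes_emitted=7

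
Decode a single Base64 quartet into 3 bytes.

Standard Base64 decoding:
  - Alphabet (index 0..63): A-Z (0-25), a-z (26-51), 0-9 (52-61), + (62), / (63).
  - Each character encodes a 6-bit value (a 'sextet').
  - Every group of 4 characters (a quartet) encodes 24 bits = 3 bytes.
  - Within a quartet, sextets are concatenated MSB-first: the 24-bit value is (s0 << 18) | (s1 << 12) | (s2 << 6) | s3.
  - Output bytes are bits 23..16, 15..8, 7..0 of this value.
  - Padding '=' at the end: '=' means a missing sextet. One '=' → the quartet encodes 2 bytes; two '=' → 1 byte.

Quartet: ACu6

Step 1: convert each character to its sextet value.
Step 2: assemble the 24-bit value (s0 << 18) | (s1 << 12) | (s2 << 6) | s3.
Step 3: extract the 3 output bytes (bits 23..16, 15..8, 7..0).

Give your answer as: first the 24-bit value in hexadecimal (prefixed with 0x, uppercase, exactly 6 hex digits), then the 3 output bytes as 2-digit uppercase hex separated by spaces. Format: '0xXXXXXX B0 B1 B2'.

Sextets: A=0, C=2, u=46, 6=58
24-bit: (0<<18) | (2<<12) | (46<<6) | 58
      = 0x000000 | 0x002000 | 0x000B80 | 0x00003A
      = 0x002BBA
Bytes: (v>>16)&0xFF=00, (v>>8)&0xFF=2B, v&0xFF=BA

Answer: 0x002BBA 00 2B BA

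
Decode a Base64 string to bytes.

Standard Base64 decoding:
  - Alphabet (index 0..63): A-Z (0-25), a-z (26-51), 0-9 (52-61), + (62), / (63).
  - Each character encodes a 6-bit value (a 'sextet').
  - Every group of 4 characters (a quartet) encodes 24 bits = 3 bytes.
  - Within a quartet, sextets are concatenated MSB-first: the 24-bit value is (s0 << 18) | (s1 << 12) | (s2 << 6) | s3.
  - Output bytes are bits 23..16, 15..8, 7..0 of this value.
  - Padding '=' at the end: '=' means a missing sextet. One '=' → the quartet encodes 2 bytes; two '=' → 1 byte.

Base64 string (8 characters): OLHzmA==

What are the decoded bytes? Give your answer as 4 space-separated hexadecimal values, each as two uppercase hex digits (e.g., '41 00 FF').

Answer: 38 B1 F3 98

Derivation:
After char 0 ('O'=14): chars_in_quartet=1 acc=0xE bytes_emitted=0
After char 1 ('L'=11): chars_in_quartet=2 acc=0x38B bytes_emitted=0
After char 2 ('H'=7): chars_in_quartet=3 acc=0xE2C7 bytes_emitted=0
After char 3 ('z'=51): chars_in_quartet=4 acc=0x38B1F3 -> emit 38 B1 F3, reset; bytes_emitted=3
After char 4 ('m'=38): chars_in_quartet=1 acc=0x26 bytes_emitted=3
After char 5 ('A'=0): chars_in_quartet=2 acc=0x980 bytes_emitted=3
Padding '==': partial quartet acc=0x980 -> emit 98; bytes_emitted=4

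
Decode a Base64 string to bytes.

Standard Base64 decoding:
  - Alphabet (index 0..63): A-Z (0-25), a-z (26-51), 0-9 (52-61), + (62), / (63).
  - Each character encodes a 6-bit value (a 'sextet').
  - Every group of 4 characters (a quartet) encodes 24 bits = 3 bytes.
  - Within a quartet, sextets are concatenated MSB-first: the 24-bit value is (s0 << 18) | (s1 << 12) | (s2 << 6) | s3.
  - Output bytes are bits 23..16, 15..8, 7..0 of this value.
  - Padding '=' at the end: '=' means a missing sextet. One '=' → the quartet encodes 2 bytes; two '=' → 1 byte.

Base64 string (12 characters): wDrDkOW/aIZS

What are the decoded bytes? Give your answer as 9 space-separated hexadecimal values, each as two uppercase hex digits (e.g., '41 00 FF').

After char 0 ('w'=48): chars_in_quartet=1 acc=0x30 bytes_emitted=0
After char 1 ('D'=3): chars_in_quartet=2 acc=0xC03 bytes_emitted=0
After char 2 ('r'=43): chars_in_quartet=3 acc=0x300EB bytes_emitted=0
After char 3 ('D'=3): chars_in_quartet=4 acc=0xC03AC3 -> emit C0 3A C3, reset; bytes_emitted=3
After char 4 ('k'=36): chars_in_quartet=1 acc=0x24 bytes_emitted=3
After char 5 ('O'=14): chars_in_quartet=2 acc=0x90E bytes_emitted=3
After char 6 ('W'=22): chars_in_quartet=3 acc=0x24396 bytes_emitted=3
After char 7 ('/'=63): chars_in_quartet=4 acc=0x90E5BF -> emit 90 E5 BF, reset; bytes_emitted=6
After char 8 ('a'=26): chars_in_quartet=1 acc=0x1A bytes_emitted=6
After char 9 ('I'=8): chars_in_quartet=2 acc=0x688 bytes_emitted=6
After char 10 ('Z'=25): chars_in_quartet=3 acc=0x1A219 bytes_emitted=6
After char 11 ('S'=18): chars_in_quartet=4 acc=0x688652 -> emit 68 86 52, reset; bytes_emitted=9

Answer: C0 3A C3 90 E5 BF 68 86 52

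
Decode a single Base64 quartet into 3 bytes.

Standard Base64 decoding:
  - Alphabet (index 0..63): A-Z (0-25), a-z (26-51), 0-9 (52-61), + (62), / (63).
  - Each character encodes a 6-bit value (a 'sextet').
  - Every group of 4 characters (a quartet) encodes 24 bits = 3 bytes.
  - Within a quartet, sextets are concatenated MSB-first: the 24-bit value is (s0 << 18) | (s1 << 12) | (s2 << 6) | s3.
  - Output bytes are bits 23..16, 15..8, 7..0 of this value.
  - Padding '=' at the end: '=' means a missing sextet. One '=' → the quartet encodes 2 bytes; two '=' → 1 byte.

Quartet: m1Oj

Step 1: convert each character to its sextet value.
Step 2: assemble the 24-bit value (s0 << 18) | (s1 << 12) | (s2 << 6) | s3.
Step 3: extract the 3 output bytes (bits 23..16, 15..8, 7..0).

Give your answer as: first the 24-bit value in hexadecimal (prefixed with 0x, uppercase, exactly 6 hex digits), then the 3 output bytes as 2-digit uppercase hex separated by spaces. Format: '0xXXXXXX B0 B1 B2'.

Answer: 0x9B53A3 9B 53 A3

Derivation:
Sextets: m=38, 1=53, O=14, j=35
24-bit: (38<<18) | (53<<12) | (14<<6) | 35
      = 0x980000 | 0x035000 | 0x000380 | 0x000023
      = 0x9B53A3
Bytes: (v>>16)&0xFF=9B, (v>>8)&0xFF=53, v&0xFF=A3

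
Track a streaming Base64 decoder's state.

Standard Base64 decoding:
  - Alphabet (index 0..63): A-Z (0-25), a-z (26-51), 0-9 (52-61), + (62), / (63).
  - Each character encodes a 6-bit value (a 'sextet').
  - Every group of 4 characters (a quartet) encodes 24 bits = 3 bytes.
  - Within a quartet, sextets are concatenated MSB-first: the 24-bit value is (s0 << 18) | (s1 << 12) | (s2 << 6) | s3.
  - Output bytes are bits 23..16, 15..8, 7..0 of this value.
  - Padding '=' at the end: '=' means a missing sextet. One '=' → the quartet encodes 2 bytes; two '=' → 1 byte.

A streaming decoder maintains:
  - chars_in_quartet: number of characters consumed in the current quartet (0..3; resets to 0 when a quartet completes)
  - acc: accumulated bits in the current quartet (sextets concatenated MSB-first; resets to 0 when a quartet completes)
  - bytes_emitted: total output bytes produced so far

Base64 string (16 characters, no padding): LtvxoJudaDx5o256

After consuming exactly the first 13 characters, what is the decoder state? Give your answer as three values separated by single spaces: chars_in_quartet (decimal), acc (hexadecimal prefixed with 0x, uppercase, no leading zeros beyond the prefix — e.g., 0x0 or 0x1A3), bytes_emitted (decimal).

After char 0 ('L'=11): chars_in_quartet=1 acc=0xB bytes_emitted=0
After char 1 ('t'=45): chars_in_quartet=2 acc=0x2ED bytes_emitted=0
After char 2 ('v'=47): chars_in_quartet=3 acc=0xBB6F bytes_emitted=0
After char 3 ('x'=49): chars_in_quartet=4 acc=0x2EDBF1 -> emit 2E DB F1, reset; bytes_emitted=3
After char 4 ('o'=40): chars_in_quartet=1 acc=0x28 bytes_emitted=3
After char 5 ('J'=9): chars_in_quartet=2 acc=0xA09 bytes_emitted=3
After char 6 ('u'=46): chars_in_quartet=3 acc=0x2826E bytes_emitted=3
After char 7 ('d'=29): chars_in_quartet=4 acc=0xA09B9D -> emit A0 9B 9D, reset; bytes_emitted=6
After char 8 ('a'=26): chars_in_quartet=1 acc=0x1A bytes_emitted=6
After char 9 ('D'=3): chars_in_quartet=2 acc=0x683 bytes_emitted=6
After char 10 ('x'=49): chars_in_quartet=3 acc=0x1A0F1 bytes_emitted=6
After char 11 ('5'=57): chars_in_quartet=4 acc=0x683C79 -> emit 68 3C 79, reset; bytes_emitted=9
After char 12 ('o'=40): chars_in_quartet=1 acc=0x28 bytes_emitted=9

Answer: 1 0x28 9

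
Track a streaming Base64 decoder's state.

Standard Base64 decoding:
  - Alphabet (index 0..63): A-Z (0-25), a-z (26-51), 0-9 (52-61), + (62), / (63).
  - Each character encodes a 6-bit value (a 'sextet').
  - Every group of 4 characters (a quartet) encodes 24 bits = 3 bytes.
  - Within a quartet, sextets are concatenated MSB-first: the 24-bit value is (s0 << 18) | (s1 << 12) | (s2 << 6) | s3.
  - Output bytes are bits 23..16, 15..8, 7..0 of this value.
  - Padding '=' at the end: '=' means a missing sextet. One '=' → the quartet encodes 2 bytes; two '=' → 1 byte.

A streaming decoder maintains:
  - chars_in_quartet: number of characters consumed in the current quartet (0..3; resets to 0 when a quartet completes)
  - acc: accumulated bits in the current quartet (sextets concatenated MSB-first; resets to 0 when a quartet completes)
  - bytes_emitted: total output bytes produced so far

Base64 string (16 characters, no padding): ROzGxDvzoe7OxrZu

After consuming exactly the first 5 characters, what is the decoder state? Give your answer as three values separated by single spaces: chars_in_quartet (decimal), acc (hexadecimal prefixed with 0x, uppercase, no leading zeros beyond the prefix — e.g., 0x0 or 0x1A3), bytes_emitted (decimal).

Answer: 1 0x31 3

Derivation:
After char 0 ('R'=17): chars_in_quartet=1 acc=0x11 bytes_emitted=0
After char 1 ('O'=14): chars_in_quartet=2 acc=0x44E bytes_emitted=0
After char 2 ('z'=51): chars_in_quartet=3 acc=0x113B3 bytes_emitted=0
After char 3 ('G'=6): chars_in_quartet=4 acc=0x44ECC6 -> emit 44 EC C6, reset; bytes_emitted=3
After char 4 ('x'=49): chars_in_quartet=1 acc=0x31 bytes_emitted=3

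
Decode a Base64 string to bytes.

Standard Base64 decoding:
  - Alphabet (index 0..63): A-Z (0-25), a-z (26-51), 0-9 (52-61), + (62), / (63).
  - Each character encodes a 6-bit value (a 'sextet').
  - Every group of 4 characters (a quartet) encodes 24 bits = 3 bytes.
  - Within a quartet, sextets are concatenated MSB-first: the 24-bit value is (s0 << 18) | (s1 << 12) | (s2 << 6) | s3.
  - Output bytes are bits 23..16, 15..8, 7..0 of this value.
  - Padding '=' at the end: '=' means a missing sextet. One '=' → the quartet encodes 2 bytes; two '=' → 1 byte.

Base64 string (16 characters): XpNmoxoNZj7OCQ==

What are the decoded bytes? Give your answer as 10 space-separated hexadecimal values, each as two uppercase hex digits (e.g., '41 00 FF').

Answer: 5E 93 66 A3 1A 0D 66 3E CE 09

Derivation:
After char 0 ('X'=23): chars_in_quartet=1 acc=0x17 bytes_emitted=0
After char 1 ('p'=41): chars_in_quartet=2 acc=0x5E9 bytes_emitted=0
After char 2 ('N'=13): chars_in_quartet=3 acc=0x17A4D bytes_emitted=0
After char 3 ('m'=38): chars_in_quartet=4 acc=0x5E9366 -> emit 5E 93 66, reset; bytes_emitted=3
After char 4 ('o'=40): chars_in_quartet=1 acc=0x28 bytes_emitted=3
After char 5 ('x'=49): chars_in_quartet=2 acc=0xA31 bytes_emitted=3
After char 6 ('o'=40): chars_in_quartet=3 acc=0x28C68 bytes_emitted=3
After char 7 ('N'=13): chars_in_quartet=4 acc=0xA31A0D -> emit A3 1A 0D, reset; bytes_emitted=6
After char 8 ('Z'=25): chars_in_quartet=1 acc=0x19 bytes_emitted=6
After char 9 ('j'=35): chars_in_quartet=2 acc=0x663 bytes_emitted=6
After char 10 ('7'=59): chars_in_quartet=3 acc=0x198FB bytes_emitted=6
After char 11 ('O'=14): chars_in_quartet=4 acc=0x663ECE -> emit 66 3E CE, reset; bytes_emitted=9
After char 12 ('C'=2): chars_in_quartet=1 acc=0x2 bytes_emitted=9
After char 13 ('Q'=16): chars_in_quartet=2 acc=0x90 bytes_emitted=9
Padding '==': partial quartet acc=0x90 -> emit 09; bytes_emitted=10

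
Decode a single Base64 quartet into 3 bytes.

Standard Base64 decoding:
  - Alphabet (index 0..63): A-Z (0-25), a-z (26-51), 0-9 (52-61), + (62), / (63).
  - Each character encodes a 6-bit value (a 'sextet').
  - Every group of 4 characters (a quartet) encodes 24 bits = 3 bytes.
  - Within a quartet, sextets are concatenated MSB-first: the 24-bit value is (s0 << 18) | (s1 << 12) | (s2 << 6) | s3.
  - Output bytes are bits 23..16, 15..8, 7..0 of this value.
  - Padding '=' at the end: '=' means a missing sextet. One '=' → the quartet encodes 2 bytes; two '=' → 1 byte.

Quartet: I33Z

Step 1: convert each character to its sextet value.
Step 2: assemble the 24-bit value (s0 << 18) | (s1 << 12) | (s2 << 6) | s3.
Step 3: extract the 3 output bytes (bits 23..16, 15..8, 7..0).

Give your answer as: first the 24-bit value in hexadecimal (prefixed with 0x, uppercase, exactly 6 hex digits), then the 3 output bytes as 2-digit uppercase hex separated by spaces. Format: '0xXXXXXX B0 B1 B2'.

Answer: 0x237DD9 23 7D D9

Derivation:
Sextets: I=8, 3=55, 3=55, Z=25
24-bit: (8<<18) | (55<<12) | (55<<6) | 25
      = 0x200000 | 0x037000 | 0x000DC0 | 0x000019
      = 0x237DD9
Bytes: (v>>16)&0xFF=23, (v>>8)&0xFF=7D, v&0xFF=D9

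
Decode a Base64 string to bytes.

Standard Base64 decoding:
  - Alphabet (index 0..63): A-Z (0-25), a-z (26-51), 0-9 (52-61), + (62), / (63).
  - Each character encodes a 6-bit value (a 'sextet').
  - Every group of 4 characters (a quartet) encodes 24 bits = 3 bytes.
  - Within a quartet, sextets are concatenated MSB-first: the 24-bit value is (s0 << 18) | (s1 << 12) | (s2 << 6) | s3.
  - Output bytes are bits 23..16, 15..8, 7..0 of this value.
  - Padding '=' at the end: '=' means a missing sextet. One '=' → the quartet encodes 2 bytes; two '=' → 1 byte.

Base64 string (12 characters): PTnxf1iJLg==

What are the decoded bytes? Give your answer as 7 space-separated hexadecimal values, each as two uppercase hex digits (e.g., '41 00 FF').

After char 0 ('P'=15): chars_in_quartet=1 acc=0xF bytes_emitted=0
After char 1 ('T'=19): chars_in_quartet=2 acc=0x3D3 bytes_emitted=0
After char 2 ('n'=39): chars_in_quartet=3 acc=0xF4E7 bytes_emitted=0
After char 3 ('x'=49): chars_in_quartet=4 acc=0x3D39F1 -> emit 3D 39 F1, reset; bytes_emitted=3
After char 4 ('f'=31): chars_in_quartet=1 acc=0x1F bytes_emitted=3
After char 5 ('1'=53): chars_in_quartet=2 acc=0x7F5 bytes_emitted=3
After char 6 ('i'=34): chars_in_quartet=3 acc=0x1FD62 bytes_emitted=3
After char 7 ('J'=9): chars_in_quartet=4 acc=0x7F5889 -> emit 7F 58 89, reset; bytes_emitted=6
After char 8 ('L'=11): chars_in_quartet=1 acc=0xB bytes_emitted=6
After char 9 ('g'=32): chars_in_quartet=2 acc=0x2E0 bytes_emitted=6
Padding '==': partial quartet acc=0x2E0 -> emit 2E; bytes_emitted=7

Answer: 3D 39 F1 7F 58 89 2E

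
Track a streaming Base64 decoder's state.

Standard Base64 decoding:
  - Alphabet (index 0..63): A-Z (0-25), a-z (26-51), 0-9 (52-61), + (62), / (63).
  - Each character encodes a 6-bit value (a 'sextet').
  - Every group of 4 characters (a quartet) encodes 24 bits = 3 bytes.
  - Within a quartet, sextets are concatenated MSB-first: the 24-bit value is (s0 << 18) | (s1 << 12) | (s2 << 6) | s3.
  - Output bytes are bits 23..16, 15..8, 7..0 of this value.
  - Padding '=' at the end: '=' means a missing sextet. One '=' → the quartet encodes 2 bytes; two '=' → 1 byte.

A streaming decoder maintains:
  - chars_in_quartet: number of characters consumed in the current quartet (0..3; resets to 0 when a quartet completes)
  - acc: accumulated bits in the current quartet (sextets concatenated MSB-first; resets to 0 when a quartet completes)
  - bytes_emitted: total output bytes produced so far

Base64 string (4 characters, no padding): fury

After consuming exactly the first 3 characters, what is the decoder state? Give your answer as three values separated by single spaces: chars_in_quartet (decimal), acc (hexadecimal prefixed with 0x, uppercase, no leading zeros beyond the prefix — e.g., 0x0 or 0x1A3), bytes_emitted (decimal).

Answer: 3 0x1FBAB 0

Derivation:
After char 0 ('f'=31): chars_in_quartet=1 acc=0x1F bytes_emitted=0
After char 1 ('u'=46): chars_in_quartet=2 acc=0x7EE bytes_emitted=0
After char 2 ('r'=43): chars_in_quartet=3 acc=0x1FBAB bytes_emitted=0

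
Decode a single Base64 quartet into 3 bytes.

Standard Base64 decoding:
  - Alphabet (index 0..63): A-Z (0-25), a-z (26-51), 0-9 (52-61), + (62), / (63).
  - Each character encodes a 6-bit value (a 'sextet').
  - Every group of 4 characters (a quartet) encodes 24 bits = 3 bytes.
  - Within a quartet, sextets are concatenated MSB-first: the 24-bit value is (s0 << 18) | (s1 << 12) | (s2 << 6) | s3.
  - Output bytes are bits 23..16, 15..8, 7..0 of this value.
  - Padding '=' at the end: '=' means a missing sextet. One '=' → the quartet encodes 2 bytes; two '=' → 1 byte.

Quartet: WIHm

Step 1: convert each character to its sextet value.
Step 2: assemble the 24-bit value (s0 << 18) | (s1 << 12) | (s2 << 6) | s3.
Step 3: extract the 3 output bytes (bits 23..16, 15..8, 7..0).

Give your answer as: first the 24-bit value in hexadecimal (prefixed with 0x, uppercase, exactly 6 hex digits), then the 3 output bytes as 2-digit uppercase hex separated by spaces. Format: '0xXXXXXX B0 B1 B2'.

Answer: 0x5881E6 58 81 E6

Derivation:
Sextets: W=22, I=8, H=7, m=38
24-bit: (22<<18) | (8<<12) | (7<<6) | 38
      = 0x580000 | 0x008000 | 0x0001C0 | 0x000026
      = 0x5881E6
Bytes: (v>>16)&0xFF=58, (v>>8)&0xFF=81, v&0xFF=E6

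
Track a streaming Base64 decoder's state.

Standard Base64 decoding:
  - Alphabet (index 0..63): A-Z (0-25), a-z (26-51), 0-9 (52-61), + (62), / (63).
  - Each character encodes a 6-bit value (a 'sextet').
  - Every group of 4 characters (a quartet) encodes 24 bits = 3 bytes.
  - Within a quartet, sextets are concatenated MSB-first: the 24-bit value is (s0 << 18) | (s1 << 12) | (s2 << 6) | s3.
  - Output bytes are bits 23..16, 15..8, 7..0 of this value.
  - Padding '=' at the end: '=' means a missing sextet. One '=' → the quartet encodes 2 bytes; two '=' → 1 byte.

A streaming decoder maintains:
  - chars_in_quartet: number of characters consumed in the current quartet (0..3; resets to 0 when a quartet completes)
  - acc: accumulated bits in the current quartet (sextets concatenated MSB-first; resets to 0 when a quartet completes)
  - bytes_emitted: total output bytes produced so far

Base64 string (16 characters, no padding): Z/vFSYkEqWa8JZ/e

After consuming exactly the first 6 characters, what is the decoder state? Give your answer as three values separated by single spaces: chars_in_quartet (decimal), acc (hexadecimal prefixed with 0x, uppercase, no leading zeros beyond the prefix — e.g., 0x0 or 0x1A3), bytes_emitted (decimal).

After char 0 ('Z'=25): chars_in_quartet=1 acc=0x19 bytes_emitted=0
After char 1 ('/'=63): chars_in_quartet=2 acc=0x67F bytes_emitted=0
After char 2 ('v'=47): chars_in_quartet=3 acc=0x19FEF bytes_emitted=0
After char 3 ('F'=5): chars_in_quartet=4 acc=0x67FBC5 -> emit 67 FB C5, reset; bytes_emitted=3
After char 4 ('S'=18): chars_in_quartet=1 acc=0x12 bytes_emitted=3
After char 5 ('Y'=24): chars_in_quartet=2 acc=0x498 bytes_emitted=3

Answer: 2 0x498 3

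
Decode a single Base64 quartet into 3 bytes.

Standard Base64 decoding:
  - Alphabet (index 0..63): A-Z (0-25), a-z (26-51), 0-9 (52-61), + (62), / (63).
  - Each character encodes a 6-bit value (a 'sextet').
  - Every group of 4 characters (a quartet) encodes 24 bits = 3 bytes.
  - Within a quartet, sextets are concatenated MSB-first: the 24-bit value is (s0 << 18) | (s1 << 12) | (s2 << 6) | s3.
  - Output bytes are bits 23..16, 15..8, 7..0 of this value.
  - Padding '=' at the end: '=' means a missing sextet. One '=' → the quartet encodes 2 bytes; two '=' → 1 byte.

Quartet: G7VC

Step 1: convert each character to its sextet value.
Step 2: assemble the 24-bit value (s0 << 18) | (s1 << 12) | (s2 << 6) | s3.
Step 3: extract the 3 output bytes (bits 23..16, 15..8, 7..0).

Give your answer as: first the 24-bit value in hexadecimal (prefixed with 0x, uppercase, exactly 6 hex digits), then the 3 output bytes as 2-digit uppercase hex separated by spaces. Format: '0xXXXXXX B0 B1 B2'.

Sextets: G=6, 7=59, V=21, C=2
24-bit: (6<<18) | (59<<12) | (21<<6) | 2
      = 0x180000 | 0x03B000 | 0x000540 | 0x000002
      = 0x1BB542
Bytes: (v>>16)&0xFF=1B, (v>>8)&0xFF=B5, v&0xFF=42

Answer: 0x1BB542 1B B5 42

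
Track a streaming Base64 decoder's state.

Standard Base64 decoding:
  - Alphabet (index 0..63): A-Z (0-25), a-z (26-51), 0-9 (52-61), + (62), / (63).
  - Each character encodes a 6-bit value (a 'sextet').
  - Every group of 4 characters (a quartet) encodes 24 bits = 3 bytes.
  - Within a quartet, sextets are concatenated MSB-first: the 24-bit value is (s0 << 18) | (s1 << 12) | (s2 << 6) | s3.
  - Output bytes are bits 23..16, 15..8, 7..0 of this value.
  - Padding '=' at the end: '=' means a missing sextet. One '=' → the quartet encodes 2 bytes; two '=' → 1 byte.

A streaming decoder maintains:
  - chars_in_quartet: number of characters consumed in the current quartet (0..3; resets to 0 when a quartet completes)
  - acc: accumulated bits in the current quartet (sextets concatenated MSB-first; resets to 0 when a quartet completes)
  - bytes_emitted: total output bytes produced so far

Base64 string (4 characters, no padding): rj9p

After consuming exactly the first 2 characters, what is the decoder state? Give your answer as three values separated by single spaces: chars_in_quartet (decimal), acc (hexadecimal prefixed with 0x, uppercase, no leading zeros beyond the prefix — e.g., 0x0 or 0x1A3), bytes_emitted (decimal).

After char 0 ('r'=43): chars_in_quartet=1 acc=0x2B bytes_emitted=0
After char 1 ('j'=35): chars_in_quartet=2 acc=0xAE3 bytes_emitted=0

Answer: 2 0xAE3 0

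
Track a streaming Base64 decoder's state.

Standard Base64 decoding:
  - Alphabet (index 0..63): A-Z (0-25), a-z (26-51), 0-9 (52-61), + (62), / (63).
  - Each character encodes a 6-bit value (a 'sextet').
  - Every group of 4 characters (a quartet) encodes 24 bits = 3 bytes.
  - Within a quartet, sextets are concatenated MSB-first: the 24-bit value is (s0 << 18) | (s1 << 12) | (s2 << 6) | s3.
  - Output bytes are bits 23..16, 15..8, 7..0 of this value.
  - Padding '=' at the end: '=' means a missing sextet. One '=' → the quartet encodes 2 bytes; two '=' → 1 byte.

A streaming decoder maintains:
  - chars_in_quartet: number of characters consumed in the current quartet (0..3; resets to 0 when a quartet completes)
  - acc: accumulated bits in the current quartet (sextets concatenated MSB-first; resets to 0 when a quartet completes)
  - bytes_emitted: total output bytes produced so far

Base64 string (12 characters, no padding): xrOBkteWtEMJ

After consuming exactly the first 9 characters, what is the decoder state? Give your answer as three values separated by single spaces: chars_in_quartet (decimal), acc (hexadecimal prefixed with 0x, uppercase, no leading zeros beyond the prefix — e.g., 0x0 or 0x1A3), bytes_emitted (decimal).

After char 0 ('x'=49): chars_in_quartet=1 acc=0x31 bytes_emitted=0
After char 1 ('r'=43): chars_in_quartet=2 acc=0xC6B bytes_emitted=0
After char 2 ('O'=14): chars_in_quartet=3 acc=0x31ACE bytes_emitted=0
After char 3 ('B'=1): chars_in_quartet=4 acc=0xC6B381 -> emit C6 B3 81, reset; bytes_emitted=3
After char 4 ('k'=36): chars_in_quartet=1 acc=0x24 bytes_emitted=3
After char 5 ('t'=45): chars_in_quartet=2 acc=0x92D bytes_emitted=3
After char 6 ('e'=30): chars_in_quartet=3 acc=0x24B5E bytes_emitted=3
After char 7 ('W'=22): chars_in_quartet=4 acc=0x92D796 -> emit 92 D7 96, reset; bytes_emitted=6
After char 8 ('t'=45): chars_in_quartet=1 acc=0x2D bytes_emitted=6

Answer: 1 0x2D 6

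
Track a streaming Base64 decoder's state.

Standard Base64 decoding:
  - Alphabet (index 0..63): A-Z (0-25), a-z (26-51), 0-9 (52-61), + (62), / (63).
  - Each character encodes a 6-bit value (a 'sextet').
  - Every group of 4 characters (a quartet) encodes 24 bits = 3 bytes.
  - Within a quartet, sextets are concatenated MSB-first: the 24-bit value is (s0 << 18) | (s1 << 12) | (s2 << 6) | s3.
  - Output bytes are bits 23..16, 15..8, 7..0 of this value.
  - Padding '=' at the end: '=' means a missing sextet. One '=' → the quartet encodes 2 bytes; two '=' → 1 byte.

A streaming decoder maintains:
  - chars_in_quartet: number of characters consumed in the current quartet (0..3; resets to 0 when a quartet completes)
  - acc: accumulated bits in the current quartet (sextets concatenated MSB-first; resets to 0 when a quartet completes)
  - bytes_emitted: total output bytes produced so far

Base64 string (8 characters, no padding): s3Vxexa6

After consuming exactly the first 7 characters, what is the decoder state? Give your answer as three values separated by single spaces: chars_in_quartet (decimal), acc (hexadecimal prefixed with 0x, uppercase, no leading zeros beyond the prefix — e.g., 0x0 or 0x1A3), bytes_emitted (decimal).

Answer: 3 0x1EC5A 3

Derivation:
After char 0 ('s'=44): chars_in_quartet=1 acc=0x2C bytes_emitted=0
After char 1 ('3'=55): chars_in_quartet=2 acc=0xB37 bytes_emitted=0
After char 2 ('V'=21): chars_in_quartet=3 acc=0x2CDD5 bytes_emitted=0
After char 3 ('x'=49): chars_in_quartet=4 acc=0xB37571 -> emit B3 75 71, reset; bytes_emitted=3
After char 4 ('e'=30): chars_in_quartet=1 acc=0x1E bytes_emitted=3
After char 5 ('x'=49): chars_in_quartet=2 acc=0x7B1 bytes_emitted=3
After char 6 ('a'=26): chars_in_quartet=3 acc=0x1EC5A bytes_emitted=3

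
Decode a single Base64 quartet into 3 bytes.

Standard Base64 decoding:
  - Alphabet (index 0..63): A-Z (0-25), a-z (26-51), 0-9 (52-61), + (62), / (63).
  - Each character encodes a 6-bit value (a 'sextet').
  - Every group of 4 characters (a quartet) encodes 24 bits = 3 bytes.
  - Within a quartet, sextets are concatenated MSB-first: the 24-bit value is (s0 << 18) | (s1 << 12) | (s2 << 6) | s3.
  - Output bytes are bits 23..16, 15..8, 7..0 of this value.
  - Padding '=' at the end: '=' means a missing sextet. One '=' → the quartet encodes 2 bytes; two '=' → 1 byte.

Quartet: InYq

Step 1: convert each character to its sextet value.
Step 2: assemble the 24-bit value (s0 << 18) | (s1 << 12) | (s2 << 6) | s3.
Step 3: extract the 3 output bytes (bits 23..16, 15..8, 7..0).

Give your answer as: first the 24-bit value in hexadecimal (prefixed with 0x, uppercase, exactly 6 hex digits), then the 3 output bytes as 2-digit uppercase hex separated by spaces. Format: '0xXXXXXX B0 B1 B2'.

Sextets: I=8, n=39, Y=24, q=42
24-bit: (8<<18) | (39<<12) | (24<<6) | 42
      = 0x200000 | 0x027000 | 0x000600 | 0x00002A
      = 0x22762A
Bytes: (v>>16)&0xFF=22, (v>>8)&0xFF=76, v&0xFF=2A

Answer: 0x22762A 22 76 2A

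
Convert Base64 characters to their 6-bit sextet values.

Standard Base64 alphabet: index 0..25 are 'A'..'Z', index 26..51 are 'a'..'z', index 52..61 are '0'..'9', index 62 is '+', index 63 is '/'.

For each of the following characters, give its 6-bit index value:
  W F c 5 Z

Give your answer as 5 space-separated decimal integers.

'W': A..Z range, ord('W') − ord('A') = 22
'F': A..Z range, ord('F') − ord('A') = 5
'c': a..z range, 26 + ord('c') − ord('a') = 28
'5': 0..9 range, 52 + ord('5') − ord('0') = 57
'Z': A..Z range, ord('Z') − ord('A') = 25

Answer: 22 5 28 57 25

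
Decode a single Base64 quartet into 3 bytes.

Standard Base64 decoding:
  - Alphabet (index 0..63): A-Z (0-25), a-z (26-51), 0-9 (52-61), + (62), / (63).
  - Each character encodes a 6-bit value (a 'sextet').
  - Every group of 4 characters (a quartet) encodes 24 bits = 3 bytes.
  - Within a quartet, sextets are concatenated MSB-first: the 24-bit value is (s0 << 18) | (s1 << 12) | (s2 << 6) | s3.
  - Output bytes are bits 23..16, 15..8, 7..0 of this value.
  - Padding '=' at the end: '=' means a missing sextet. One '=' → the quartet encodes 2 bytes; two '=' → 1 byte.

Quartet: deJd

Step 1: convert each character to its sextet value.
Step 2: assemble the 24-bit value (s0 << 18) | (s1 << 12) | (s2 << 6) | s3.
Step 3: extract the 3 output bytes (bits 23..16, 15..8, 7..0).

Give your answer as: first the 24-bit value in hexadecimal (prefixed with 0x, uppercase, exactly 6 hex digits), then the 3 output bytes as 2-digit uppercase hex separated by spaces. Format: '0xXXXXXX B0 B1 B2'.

Sextets: d=29, e=30, J=9, d=29
24-bit: (29<<18) | (30<<12) | (9<<6) | 29
      = 0x740000 | 0x01E000 | 0x000240 | 0x00001D
      = 0x75E25D
Bytes: (v>>16)&0xFF=75, (v>>8)&0xFF=E2, v&0xFF=5D

Answer: 0x75E25D 75 E2 5D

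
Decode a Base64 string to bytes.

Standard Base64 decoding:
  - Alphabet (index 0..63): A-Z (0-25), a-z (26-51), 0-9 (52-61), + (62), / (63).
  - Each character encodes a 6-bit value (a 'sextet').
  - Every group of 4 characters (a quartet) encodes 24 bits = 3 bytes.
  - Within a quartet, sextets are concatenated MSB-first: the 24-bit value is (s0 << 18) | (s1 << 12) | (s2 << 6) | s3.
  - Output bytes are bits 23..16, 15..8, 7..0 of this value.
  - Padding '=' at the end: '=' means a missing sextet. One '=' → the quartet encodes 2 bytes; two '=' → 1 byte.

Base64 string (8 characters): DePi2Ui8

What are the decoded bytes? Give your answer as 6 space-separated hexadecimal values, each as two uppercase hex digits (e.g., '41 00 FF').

After char 0 ('D'=3): chars_in_quartet=1 acc=0x3 bytes_emitted=0
After char 1 ('e'=30): chars_in_quartet=2 acc=0xDE bytes_emitted=0
After char 2 ('P'=15): chars_in_quartet=3 acc=0x378F bytes_emitted=0
After char 3 ('i'=34): chars_in_quartet=4 acc=0xDE3E2 -> emit 0D E3 E2, reset; bytes_emitted=3
After char 4 ('2'=54): chars_in_quartet=1 acc=0x36 bytes_emitted=3
After char 5 ('U'=20): chars_in_quartet=2 acc=0xD94 bytes_emitted=3
After char 6 ('i'=34): chars_in_quartet=3 acc=0x36522 bytes_emitted=3
After char 7 ('8'=60): chars_in_quartet=4 acc=0xD948BC -> emit D9 48 BC, reset; bytes_emitted=6

Answer: 0D E3 E2 D9 48 BC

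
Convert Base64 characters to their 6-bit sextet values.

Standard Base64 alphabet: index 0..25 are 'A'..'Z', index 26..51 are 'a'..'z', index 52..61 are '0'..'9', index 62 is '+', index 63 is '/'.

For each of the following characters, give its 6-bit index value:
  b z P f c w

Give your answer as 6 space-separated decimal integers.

'b': a..z range, 26 + ord('b') − ord('a') = 27
'z': a..z range, 26 + ord('z') − ord('a') = 51
'P': A..Z range, ord('P') − ord('A') = 15
'f': a..z range, 26 + ord('f') − ord('a') = 31
'c': a..z range, 26 + ord('c') − ord('a') = 28
'w': a..z range, 26 + ord('w') − ord('a') = 48

Answer: 27 51 15 31 28 48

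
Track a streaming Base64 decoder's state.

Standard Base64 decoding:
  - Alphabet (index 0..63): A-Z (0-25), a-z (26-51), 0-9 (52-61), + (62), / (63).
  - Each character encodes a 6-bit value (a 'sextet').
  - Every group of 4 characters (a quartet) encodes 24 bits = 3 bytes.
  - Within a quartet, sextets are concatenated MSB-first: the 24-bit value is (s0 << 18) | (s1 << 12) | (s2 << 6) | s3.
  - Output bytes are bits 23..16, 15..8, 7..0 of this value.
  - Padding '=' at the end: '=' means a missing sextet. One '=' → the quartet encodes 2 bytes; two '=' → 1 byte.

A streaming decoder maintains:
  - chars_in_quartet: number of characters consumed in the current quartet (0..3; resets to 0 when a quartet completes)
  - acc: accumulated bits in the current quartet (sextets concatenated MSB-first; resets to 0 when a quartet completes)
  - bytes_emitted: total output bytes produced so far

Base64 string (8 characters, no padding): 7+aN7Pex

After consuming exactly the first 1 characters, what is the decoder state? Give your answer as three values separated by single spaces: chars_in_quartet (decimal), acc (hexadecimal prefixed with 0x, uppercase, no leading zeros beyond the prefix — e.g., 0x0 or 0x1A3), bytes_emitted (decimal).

Answer: 1 0x3B 0

Derivation:
After char 0 ('7'=59): chars_in_quartet=1 acc=0x3B bytes_emitted=0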